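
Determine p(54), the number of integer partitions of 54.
386155

p(n) counts ways to write n as a sum of positive integers (order ignored).
Euler's pentagonal recurrence: p(k) = p(k-1) + p(k-2) - p(k-5) - p(k-7) + p(k-12) + p(k-15) - ... (offsets j(3j∓1)/2, signs ++--, p(0)=1, p(<0)=0).
DP table for k = 0..53: p(0)=1, p(1)=1, p(2)=2, p(3)=3, p(4)=5, p(5)=7, p(6)=11, p(7)=15, p(8)=22, p(9)=30, p(10)=42, p(11)=56, p(12)=77, p(13)=101, p(14)=135, p(15)=176, p(16)=231, p(17)=297, p(18)=385, p(19)=490, p(20)=627, p(21)=792, p(22)=1002, p(23)=1255, p(24)=1575, p(25)=1958, p(26)=2436, p(27)=3010, p(28)=3718, p(29)=4565, p(30)=5604, p(31)=6842, p(32)=8349, p(33)=10143, p(34)=12310, p(35)=14883, p(36)=17977, p(37)=21637, p(38)=26015, p(39)=31185, p(40)=37338, p(41)=44583, p(42)=53174, p(43)=63261, p(44)=75175, p(45)=89134, p(46)=105558, p(47)=124754, p(48)=147273, p(49)=173525, p(50)=204226, p(51)=239943, p(52)=281589, p(53)=329931.
Final step: p(54) = p(53) + p(52) - p(49) - p(47) + p(42) + p(39) - p(32) - p(28) + p(19) + p(14) - p(3)
= 329931 + 281589 - 173525 - 124754 + 53174 + 31185 - 8349 - 3718 + 490 + 135 - 3
= 386155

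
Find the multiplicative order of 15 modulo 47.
46

47 is prime, so ord(15) divides φ(47) = 46.
Divisors of 46: 1, 2, 23, 46.
Repeated squaring: 15^1 ≡ 15, 15^2 ≡ 37, 15^4 ≡ 6, 15^8 ≡ 36, 15^16 ≡ 27, 15^32 ≡ 24 (mod 47).
Test 15^d mod 47 for each divisor d in increasing order:
15^1 ≡ 15
15^2 ≡ 37
15^23 = 15^16·15^4·15^2·15^1 ≡ 46
15^46 = 15^32·15^8·15^4·15^2 ≡ 1  ← first divisor giving 1
The order is 46.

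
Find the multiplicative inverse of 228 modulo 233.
93

gcd(228, 233) = 1, so the inverse exists.
Extended Euclidean algorithm on (233, 228):
233 = 1 × 228 + 5  ⟹  5 = (1)·233 + (-1)·228
228 = 45 × 5 + 3  ⟹  3 = (-45)·233 + (46)·228
5 = 1 × 3 + 2  ⟹  2 = (46)·233 + (-47)·228
3 = 1 × 2 + 1  ⟹  1 = (-91)·233 + (93)·228
So (93)·228 ≡ 1 (mod 233), i.e. 228^(-1) ≡ 93 (mod 233).
Check: 228 × 93 = 21204 ≡ 1 (mod 233)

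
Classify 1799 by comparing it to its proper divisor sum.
deficient

Proper divisors of 1799: sum = 1 + 7 + 257 = 265
Since 265 < 1799, 1799 is deficient.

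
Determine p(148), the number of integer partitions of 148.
33549419497

p(n) counts ways to write n as a sum of positive integers (order ignored).
Euler's pentagonal recurrence: p(k) = p(k-1) + p(k-2) - p(k-5) - p(k-7) + p(k-12) + p(k-15) - ... (offsets j(3j∓1)/2, signs ++--, p(0)=1, p(<0)=0).
DP table for k = 0..147: p(0)=1, p(1)=1, p(2)=2, p(3)=3, p(4)=5, p(5)=7, p(6)=11, p(7)=15, p(8)=22, p(9)=30, p(10)=42, p(11)=56, p(12)=77, p(13)=101, p(14)=135, p(15)=176, p(16)=231, p(17)=297, p(18)=385, p(19)=490, p(20)=627, p(21)=792, p(22)=1002, p(23)=1255, p(24)=1575, p(25)=1958, p(26)=2436, p(27)=3010, p(28)=3718, p(29)=4565, p(30)=5604, p(31)=6842, p(32)=8349, p(33)=10143, p(34)=12310, p(35)=14883, p(36)=17977, p(37)=21637, p(38)=26015, p(39)=31185, p(40)=37338, p(41)=44583, p(42)=53174, p(43)=63261, p(44)=75175, p(45)=89134, p(46)=105558, p(47)=124754, p(48)=147273, p(49)=173525, p(50)=204226, p(51)=239943, p(52)=281589, p(53)=329931, p(54)=386155, p(55)=451276, p(56)=526823, p(57)=614154, p(58)=715220, p(59)=831820, p(60)=966467, p(61)=1121505, p(62)=1300156, p(63)=1505499, p(64)=1741630, p(65)=2012558, p(66)=2323520, p(67)=2679689, p(68)=3087735, p(69)=3554345, p(70)=4087968, p(71)=4697205, p(72)=5392783, p(73)=6185689, p(74)=7089500, p(75)=8118264, p(76)=9289091, p(77)=10619863, p(78)=12132164, p(79)=13848650, p(80)=15796476, p(81)=18004327, p(82)=20506255, p(83)=23338469, p(84)=26543660, p(85)=30167357, p(86)=34262962, p(87)=38887673, p(88)=44108109, p(89)=49995925, p(90)=56634173, p(91)=64112359, p(92)=72533807, p(93)=82010177, p(94)=92669720, p(95)=104651419, p(96)=118114304, p(97)=133230930, p(98)=150198136, p(99)=169229875, p(100)=190569292, p(101)=214481126, p(102)=241265379, p(103)=271248950, p(104)=304801365, p(105)=342325709, p(106)=384276336, p(107)=431149389, p(108)=483502844, p(109)=541946240, p(110)=607163746, p(111)=679903203, p(112)=761002156, p(113)=851376628, p(114)=952050665, p(115)=1064144451, p(116)=1188908248, p(117)=1327710076, p(118)=1482074143, p(119)=1653668665, p(120)=1844349560, p(121)=2056148051, p(122)=2291320912, p(123)=2552338241, p(124)=2841940500, p(125)=3163127352, p(126)=3519222692, p(127)=3913864295, p(128)=4351078600, p(129)=4835271870, p(130)=5371315400, p(131)=5964539504, p(132)=6620830889, p(133)=7346629512, p(134)=8149040695, p(135)=9035836076, p(136)=10015581680, p(137)=11097645016, p(138)=12292341831, p(139)=13610949895, p(140)=15065878135, p(141)=16670689208, p(142)=18440293320, p(143)=20390982757, p(144)=22540654445, p(145)=24908858009, p(146)=27517052599, p(147)=30388671978.
Final step: p(148) = p(147) + p(146) - p(143) - p(141) + p(136) + p(133) - p(126) - p(122) + p(113) + p(108) - p(97) - p(91) + p(78) + p(71) - p(56) - p(48) + p(31) + p(22) - p(3)
= 30388671978 + 27517052599 - 20390982757 - 16670689208 + 10015581680 + 7346629512 - 3519222692 - 2291320912 + 851376628 + 483502844 - 133230930 - 64112359 + 12132164 + 4697205 - 526823 - 147273 + 6842 + 1002 - 3
= 33549419497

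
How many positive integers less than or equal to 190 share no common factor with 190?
72

190 = 2 × 5 × 19
φ(n) = n × ∏(1 - 1/p) for each prime p dividing n
φ(190) = 190 × (1 - 1/2) × (1 - 1/5) × (1 - 1/19) = 72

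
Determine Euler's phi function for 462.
120

462 = 2 × 3 × 7 × 11
φ(n) = n × ∏(1 - 1/p) for each prime p dividing n
φ(462) = 462 × (1 - 1/2) × (1 - 1/3) × (1 - 1/7) × (1 - 1/11) = 120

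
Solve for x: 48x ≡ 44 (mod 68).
x ≡ 8 (mod 17)

gcd(48, 68) = 4, which divides 44, so solutions exist.
Divide through by 4: 12x ≡ 11 (mod 17).
Find 12^(-1) mod 17 by the extended Euclidean algorithm:
17 = 1 × 12 + 5  ⟹  5 = (1)·17 + (-1)·12
12 = 2 × 5 + 2  ⟹  2 = (-2)·17 + (3)·12
5 = 2 × 2 + 1  ⟹  1 = (5)·17 + (-7)·12
So (-7)·12 ≡ 1 (mod 17), i.e. 12^(-1) ≡ -7 ≡ 10 (mod 17).
x ≡ 10 × 11 = 110 ≡ 8 (mod 17).
Check: 48 × 8 = 384 ≡ 44 (mod 68).
x ≡ 8 (mod 17), giving 4 solutions mod 68.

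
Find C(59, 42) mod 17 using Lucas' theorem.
3

Using Lucas' theorem:
Write n=59 and k=42 in base 17:
n in base 17: [3, 8]
k in base 17: [2, 8]
C(59,42) mod 17 = ∏ C(n_i, k_i) mod 17
Digit binomials (mod 17): C(3,2) = 3; C(8,8) = 1
Product: 3 × 1 = 3 ≡ 3 (mod 17)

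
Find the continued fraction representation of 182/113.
[1; 1, 1, 1, 1, 3, 6]

Euclidean algorithm steps:
182 = 1 × 113 + 69
113 = 1 × 69 + 44
69 = 1 × 44 + 25
44 = 1 × 25 + 19
25 = 1 × 19 + 6
19 = 3 × 6 + 1
6 = 6 × 1 + 0
Continued fraction: [1; 1, 1, 1, 1, 3, 6]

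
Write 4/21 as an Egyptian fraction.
1/6 + 1/42

Greedy algorithm:
4/21: ceiling(21/4) = 6, use 1/6
1/42: ceiling(42/1) = 42, use 1/42
Result: 4/21 = 1/6 + 1/42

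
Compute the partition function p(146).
27517052599

p(n) counts ways to write n as a sum of positive integers (order ignored).
Euler's pentagonal recurrence: p(k) = p(k-1) + p(k-2) - p(k-5) - p(k-7) + p(k-12) + p(k-15) - ... (offsets j(3j∓1)/2, signs ++--, p(0)=1, p(<0)=0).
DP table for k = 0..145: p(0)=1, p(1)=1, p(2)=2, p(3)=3, p(4)=5, p(5)=7, p(6)=11, p(7)=15, p(8)=22, p(9)=30, p(10)=42, p(11)=56, p(12)=77, p(13)=101, p(14)=135, p(15)=176, p(16)=231, p(17)=297, p(18)=385, p(19)=490, p(20)=627, p(21)=792, p(22)=1002, p(23)=1255, p(24)=1575, p(25)=1958, p(26)=2436, p(27)=3010, p(28)=3718, p(29)=4565, p(30)=5604, p(31)=6842, p(32)=8349, p(33)=10143, p(34)=12310, p(35)=14883, p(36)=17977, p(37)=21637, p(38)=26015, p(39)=31185, p(40)=37338, p(41)=44583, p(42)=53174, p(43)=63261, p(44)=75175, p(45)=89134, p(46)=105558, p(47)=124754, p(48)=147273, p(49)=173525, p(50)=204226, p(51)=239943, p(52)=281589, p(53)=329931, p(54)=386155, p(55)=451276, p(56)=526823, p(57)=614154, p(58)=715220, p(59)=831820, p(60)=966467, p(61)=1121505, p(62)=1300156, p(63)=1505499, p(64)=1741630, p(65)=2012558, p(66)=2323520, p(67)=2679689, p(68)=3087735, p(69)=3554345, p(70)=4087968, p(71)=4697205, p(72)=5392783, p(73)=6185689, p(74)=7089500, p(75)=8118264, p(76)=9289091, p(77)=10619863, p(78)=12132164, p(79)=13848650, p(80)=15796476, p(81)=18004327, p(82)=20506255, p(83)=23338469, p(84)=26543660, p(85)=30167357, p(86)=34262962, p(87)=38887673, p(88)=44108109, p(89)=49995925, p(90)=56634173, p(91)=64112359, p(92)=72533807, p(93)=82010177, p(94)=92669720, p(95)=104651419, p(96)=118114304, p(97)=133230930, p(98)=150198136, p(99)=169229875, p(100)=190569292, p(101)=214481126, p(102)=241265379, p(103)=271248950, p(104)=304801365, p(105)=342325709, p(106)=384276336, p(107)=431149389, p(108)=483502844, p(109)=541946240, p(110)=607163746, p(111)=679903203, p(112)=761002156, p(113)=851376628, p(114)=952050665, p(115)=1064144451, p(116)=1188908248, p(117)=1327710076, p(118)=1482074143, p(119)=1653668665, p(120)=1844349560, p(121)=2056148051, p(122)=2291320912, p(123)=2552338241, p(124)=2841940500, p(125)=3163127352, p(126)=3519222692, p(127)=3913864295, p(128)=4351078600, p(129)=4835271870, p(130)=5371315400, p(131)=5964539504, p(132)=6620830889, p(133)=7346629512, p(134)=8149040695, p(135)=9035836076, p(136)=10015581680, p(137)=11097645016, p(138)=12292341831, p(139)=13610949895, p(140)=15065878135, p(141)=16670689208, p(142)=18440293320, p(143)=20390982757, p(144)=22540654445, p(145)=24908858009.
Final step: p(146) = p(145) + p(144) - p(141) - p(139) + p(134) + p(131) - p(124) - p(120) + p(111) + p(106) - p(95) - p(89) + p(76) + p(69) - p(54) - p(46) + p(29) + p(20) - p(1)
= 24908858009 + 22540654445 - 16670689208 - 13610949895 + 8149040695 + 5964539504 - 2841940500 - 1844349560 + 679903203 + 384276336 - 104651419 - 49995925 + 9289091 + 3554345 - 386155 - 105558 + 4565 + 627 - 1
= 27517052599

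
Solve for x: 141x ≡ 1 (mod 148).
21

gcd(141, 148) = 1, so the inverse exists.
Extended Euclidean algorithm on (148, 141):
148 = 1 × 141 + 7  ⟹  7 = (1)·148 + (-1)·141
141 = 20 × 7 + 1  ⟹  1 = (-20)·148 + (21)·141
So (21)·141 ≡ 1 (mod 148), i.e. 141^(-1) ≡ 21 (mod 148).
Check: 141 × 21 = 2961 ≡ 1 (mod 148)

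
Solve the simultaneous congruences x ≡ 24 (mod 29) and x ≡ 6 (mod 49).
1329

Using Chinese Remainder Theorem:
M = 29 × 49 = 1421
M1 = 49, M2 = 29
y1 = 49^(-1) mod 29 = 16
y2 = 29^(-1) mod 49 = 22
x = (24×49×16 + 6×29×22) mod 1421 = 1329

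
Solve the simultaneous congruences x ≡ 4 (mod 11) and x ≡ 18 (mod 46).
202

Using Chinese Remainder Theorem:
M = 11 × 46 = 506
M1 = 46, M2 = 11
y1 = 46^(-1) mod 11 = 6
y2 = 11^(-1) mod 46 = 21
x = (4×46×6 + 18×11×21) mod 506 = 202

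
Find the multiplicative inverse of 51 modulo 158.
31

gcd(51, 158) = 1, so the inverse exists.
Extended Euclidean algorithm on (158, 51):
158 = 3 × 51 + 5  ⟹  5 = (1)·158 + (-3)·51
51 = 10 × 5 + 1  ⟹  1 = (-10)·158 + (31)·51
So (31)·51 ≡ 1 (mod 158), i.e. 51^(-1) ≡ 31 (mod 158).
Check: 51 × 31 = 1581 ≡ 1 (mod 158)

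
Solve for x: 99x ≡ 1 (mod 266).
43

gcd(99, 266) = 1, so the inverse exists.
Extended Euclidean algorithm on (266, 99):
266 = 2 × 99 + 68  ⟹  68 = (1)·266 + (-2)·99
99 = 1 × 68 + 31  ⟹  31 = (-1)·266 + (3)·99
68 = 2 × 31 + 6  ⟹  6 = (3)·266 + (-8)·99
31 = 5 × 6 + 1  ⟹  1 = (-16)·266 + (43)·99
So (43)·99 ≡ 1 (mod 266), i.e. 99^(-1) ≡ 43 (mod 266).
Check: 99 × 43 = 4257 ≡ 1 (mod 266)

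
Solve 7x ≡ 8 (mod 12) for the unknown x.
x ≡ 8 (mod 12)

gcd(7, 12) = 1, which divides 8, so solutions exist.
Find 7^(-1) mod 12 by the extended Euclidean algorithm:
12 = 1 × 7 + 5  ⟹  5 = (1)·12 + (-1)·7
7 = 1 × 5 + 2  ⟹  2 = (-1)·12 + (2)·7
5 = 2 × 2 + 1  ⟹  1 = (3)·12 + (-5)·7
So (-5)·7 ≡ 1 (mod 12), i.e. 7^(-1) ≡ -5 ≡ 7 (mod 12).
x ≡ 7 × 8 = 56 ≡ 8 (mod 12).
Check: 7 × 8 = 56 ≡ 8 (mod 12).
Unique solution: x ≡ 8 (mod 12)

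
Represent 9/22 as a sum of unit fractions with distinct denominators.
1/3 + 1/14 + 1/231

Greedy algorithm:
9/22: ceiling(22/9) = 3, use 1/3
5/66: ceiling(66/5) = 14, use 1/14
1/231: ceiling(231/1) = 231, use 1/231
Result: 9/22 = 1/3 + 1/14 + 1/231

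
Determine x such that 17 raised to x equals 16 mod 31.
18

Baby-step giant-step with step n = ⌈√31⌉ = 6.
Baby steps 17^j mod 31 (j:value) for j=0..5: 0:1, 1:17, 2:10, 3:15, 4:7, 5:26.
Giant-step multiplier: 17^(-6) ≡ 17^(30-6) = 17^24 ≡ 4 (mod 31).
Giant steps γ_i = 16·4^i mod 31: γ_0=16, γ_1=2, γ_2=8, γ_3=1 (in table at j=0).
x = i·n + j = 3·6 + 0 = 18.
Check: 17^18 ≡ 16 (mod 31).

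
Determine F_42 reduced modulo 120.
16

Matrix identity: Q^n = [[F_(n+1), F_n], [F_n, F_(n-1)]] with Q = [[1,1],[1,0]].
n = 42 = 101010₂. Square-and-multiply, entries mod 120:
Q^1 = [[1,1],[1,0]]
Q^2 = (Q^1)² = [[2,1],[1,1]]
Q^5 = (Q^2)²·Q = [[8,5],[5,3]]
Q^10 = (Q^5)² = [[89,55],[55,34]]
Q^21 = (Q^10)²·Q = [[71,26],[26,45]]
Q^42 = (Q^21)² = [[77,16],[16,61]]
F_42 mod 120 = Q^42[0][1] = 16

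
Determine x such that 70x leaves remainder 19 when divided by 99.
x ≡ 13 (mod 99)

gcd(70, 99) = 1, which divides 19, so solutions exist.
Find 70^(-1) mod 99 by the extended Euclidean algorithm:
99 = 1 × 70 + 29  ⟹  29 = (1)·99 + (-1)·70
70 = 2 × 29 + 12  ⟹  12 = (-2)·99 + (3)·70
29 = 2 × 12 + 5  ⟹  5 = (5)·99 + (-7)·70
12 = 2 × 5 + 2  ⟹  2 = (-12)·99 + (17)·70
5 = 2 × 2 + 1  ⟹  1 = (29)·99 + (-41)·70
So (-41)·70 ≡ 1 (mod 99), i.e. 70^(-1) ≡ -41 ≡ 58 (mod 99).
x ≡ 58 × 19 = 1102 ≡ 13 (mod 99).
Check: 70 × 13 = 910 ≡ 19 (mod 99).
Unique solution: x ≡ 13 (mod 99)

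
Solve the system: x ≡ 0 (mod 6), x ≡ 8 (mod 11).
30

Using Chinese Remainder Theorem:
M = 6 × 11 = 66
M1 = 11, M2 = 6
y1 = 11^(-1) mod 6 = 5
y2 = 6^(-1) mod 11 = 2
x = (0×11×5 + 8×6×2) mod 66 = 30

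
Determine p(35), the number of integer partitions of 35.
14883

p(n) counts ways to write n as a sum of positive integers (order ignored).
Euler's pentagonal recurrence: p(k) = p(k-1) + p(k-2) - p(k-5) - p(k-7) + p(k-12) + p(k-15) - ... (offsets j(3j∓1)/2, signs ++--, p(0)=1, p(<0)=0).
DP table for k = 0..34: p(0)=1, p(1)=1, p(2)=2, p(3)=3, p(4)=5, p(5)=7, p(6)=11, p(7)=15, p(8)=22, p(9)=30, p(10)=42, p(11)=56, p(12)=77, p(13)=101, p(14)=135, p(15)=176, p(16)=231, p(17)=297, p(18)=385, p(19)=490, p(20)=627, p(21)=792, p(22)=1002, p(23)=1255, p(24)=1575, p(25)=1958, p(26)=2436, p(27)=3010, p(28)=3718, p(29)=4565, p(30)=5604, p(31)=6842, p(32)=8349, p(33)=10143, p(34)=12310.
Final step: p(35) = p(34) + p(33) - p(30) - p(28) + p(23) + p(20) - p(13) - p(9) + p(0)
= 12310 + 10143 - 5604 - 3718 + 1255 + 627 - 101 - 30 + 1
= 14883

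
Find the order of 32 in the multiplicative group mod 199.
99

199 is prime, so ord(32) divides φ(199) = 198.
Divisors of 198: 1, 2, 3, 6, 9, 11, 18, 22, 33, 66, 99, 198.
Repeated squaring: 32^1 ≡ 32, 32^2 ≡ 29, 32^4 ≡ 45, 32^8 ≡ 35, 32^16 ≡ 31, 32^32 ≡ 165, 32^64 ≡ 161, 32^128 ≡ 51 (mod 199).
Test 32^d mod 199 for each divisor d in increasing order:
32^1 ≡ 32
32^2 ≡ 29
32^3 = 32^2·32^1 ≡ 132
32^6 = 32^4·32^2 ≡ 111
32^9 = 32^8·32^1 ≡ 125
32^11 = 32^8·32^2·32^1 ≡ 43
32^18 = 32^16·32^2 ≡ 103
32^22 = 32^16·32^4·32^2 ≡ 58
32^33 = 32^32·32^1 ≡ 106
32^66 = 32^64·32^2 ≡ 92
32^99 = 32^64·32^32·32^2·32^1 ≡ 1  ← first divisor giving 1
The order is 99.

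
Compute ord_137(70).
136

137 is prime, so ord(70) divides φ(137) = 136.
Divisors of 136: 1, 2, 4, 8, 17, 34, 68, 136.
Repeated squaring: 70^1 ≡ 70, 70^2 ≡ 105, 70^4 ≡ 65, 70^8 ≡ 115, 70^16 ≡ 73, 70^32 ≡ 123, 70^64 ≡ 59, 70^128 ≡ 56 (mod 137).
Test 70^d mod 137 for each divisor d in increasing order:
70^1 ≡ 70
70^2 ≡ 105
70^4 ≡ 65
70^8 ≡ 115
70^17 = 70^16·70^1 ≡ 41
70^34 = 70^32·70^2 ≡ 37
70^68 = 70^64·70^4 ≡ 136
70^136 = 70^128·70^8 ≡ 1  ← first divisor giving 1
The order is 136.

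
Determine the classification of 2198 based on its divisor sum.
deficient

Proper divisors of 2198: sum = 1 + 2 + 7 + 14 + 157 + 314 + 1099 = 1594
Since 1594 < 2198, 2198 is deficient.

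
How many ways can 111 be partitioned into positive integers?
679903203

p(n) counts ways to write n as a sum of positive integers (order ignored).
Euler's pentagonal recurrence: p(k) = p(k-1) + p(k-2) - p(k-5) - p(k-7) + p(k-12) + p(k-15) - ... (offsets j(3j∓1)/2, signs ++--, p(0)=1, p(<0)=0).
DP table for k = 0..110: p(0)=1, p(1)=1, p(2)=2, p(3)=3, p(4)=5, p(5)=7, p(6)=11, p(7)=15, p(8)=22, p(9)=30, p(10)=42, p(11)=56, p(12)=77, p(13)=101, p(14)=135, p(15)=176, p(16)=231, p(17)=297, p(18)=385, p(19)=490, p(20)=627, p(21)=792, p(22)=1002, p(23)=1255, p(24)=1575, p(25)=1958, p(26)=2436, p(27)=3010, p(28)=3718, p(29)=4565, p(30)=5604, p(31)=6842, p(32)=8349, p(33)=10143, p(34)=12310, p(35)=14883, p(36)=17977, p(37)=21637, p(38)=26015, p(39)=31185, p(40)=37338, p(41)=44583, p(42)=53174, p(43)=63261, p(44)=75175, p(45)=89134, p(46)=105558, p(47)=124754, p(48)=147273, p(49)=173525, p(50)=204226, p(51)=239943, p(52)=281589, p(53)=329931, p(54)=386155, p(55)=451276, p(56)=526823, p(57)=614154, p(58)=715220, p(59)=831820, p(60)=966467, p(61)=1121505, p(62)=1300156, p(63)=1505499, p(64)=1741630, p(65)=2012558, p(66)=2323520, p(67)=2679689, p(68)=3087735, p(69)=3554345, p(70)=4087968, p(71)=4697205, p(72)=5392783, p(73)=6185689, p(74)=7089500, p(75)=8118264, p(76)=9289091, p(77)=10619863, p(78)=12132164, p(79)=13848650, p(80)=15796476, p(81)=18004327, p(82)=20506255, p(83)=23338469, p(84)=26543660, p(85)=30167357, p(86)=34262962, p(87)=38887673, p(88)=44108109, p(89)=49995925, p(90)=56634173, p(91)=64112359, p(92)=72533807, p(93)=82010177, p(94)=92669720, p(95)=104651419, p(96)=118114304, p(97)=133230930, p(98)=150198136, p(99)=169229875, p(100)=190569292, p(101)=214481126, p(102)=241265379, p(103)=271248950, p(104)=304801365, p(105)=342325709, p(106)=384276336, p(107)=431149389, p(108)=483502844, p(109)=541946240, p(110)=607163746.
Final step: p(111) = p(110) + p(109) - p(106) - p(104) + p(99) + p(96) - p(89) - p(85) + p(76) + p(71) - p(60) - p(54) + p(41) + p(34) - p(19) - p(11)
= 607163746 + 541946240 - 384276336 - 304801365 + 169229875 + 118114304 - 49995925 - 30167357 + 9289091 + 4697205 - 966467 - 386155 + 44583 + 12310 - 490 - 56
= 679903203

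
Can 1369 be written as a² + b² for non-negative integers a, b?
0² + 37² (a=0, b=37)

Factorization: 1369 = 37^2
By Fermat: n is sum of two squares iff every prime p ≡ 3 (mod 4) appears to even power.
All primes ≡ 3 (mod 4) appear to even power.
Search a = 0, 1, 2, … for 1369 - a² a perfect square: first hit at a = 0: 1369 - 0 = 1369 = 37².
1369 = 0² + 37² = 0 + 1369 ✓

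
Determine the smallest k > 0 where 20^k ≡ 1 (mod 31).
15

31 is prime, so ord(20) divides φ(31) = 30.
Divisors of 30: 1, 2, 3, 5, 6, 10, 15, 30.
Repeated squaring: 20^1 ≡ 20, 20^2 ≡ 28, 20^4 ≡ 9, 20^8 ≡ 19, 20^16 ≡ 20 (mod 31).
Test 20^d mod 31 for each divisor d in increasing order:
20^1 ≡ 20
20^2 ≡ 28
20^3 = 20^2·20^1 ≡ 2
20^5 = 20^4·20^1 ≡ 25
20^6 = 20^4·20^2 ≡ 4
20^10 = 20^8·20^2 ≡ 5
20^15 = 20^8·20^4·20^2·20^1 ≡ 1  ← first divisor giving 1
The order is 15.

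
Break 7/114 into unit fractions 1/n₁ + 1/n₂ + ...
1/17 + 1/388 + 1/375972

Greedy algorithm:
7/114: ceiling(114/7) = 17, use 1/17
5/1938: ceiling(1938/5) = 388, use 1/388
1/375972: ceiling(375972/1) = 375972, use 1/375972
Result: 7/114 = 1/17 + 1/388 + 1/375972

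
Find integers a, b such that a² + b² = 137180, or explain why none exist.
Not possible

Factorization: 137180 = 2^2 × 5 × 19^3
By Fermat: n is sum of two squares iff every prime p ≡ 3 (mod 4) appears to even power.
Prime(s) ≡ 3 (mod 4) with odd exponent: [(19, 3)]
Therefore 137180 cannot be expressed as a² + b².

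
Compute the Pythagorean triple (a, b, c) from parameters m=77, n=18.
(5605, 2772, 6253)

Euclid's formula: a = m² - n², b = 2mn, c = m² + n²
m = 77, n = 18
a = 77² - 18² = 5929 - 324 = 5605
b = 2 × 77 × 18 = 2772
c = 77² + 18² = 5929 + 324 = 6253
Verification: 5605² + 2772² = 31416025 + 7683984 = 39100009 = 6253² ✓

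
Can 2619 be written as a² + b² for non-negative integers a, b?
Not possible

Factorization: 2619 = 3^3 × 97
By Fermat: n is sum of two squares iff every prime p ≡ 3 (mod 4) appears to even power.
Prime(s) ≡ 3 (mod 4) with odd exponent: [(3, 3)]
Therefore 2619 cannot be expressed as a² + b².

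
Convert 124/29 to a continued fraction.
[4; 3, 1, 1, 1, 2]

Euclidean algorithm steps:
124 = 4 × 29 + 8
29 = 3 × 8 + 5
8 = 1 × 5 + 3
5 = 1 × 3 + 2
3 = 1 × 2 + 1
2 = 2 × 1 + 0
Continued fraction: [4; 3, 1, 1, 1, 2]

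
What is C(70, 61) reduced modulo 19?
12

Using Lucas' theorem:
Write n=70 and k=61 in base 19:
n in base 19: [3, 13]
k in base 19: [3, 4]
C(70,61) mod 19 = ∏ C(n_i, k_i) mod 19
Digit binomials (mod 19): C(3,3) = 1; C(13,4) = 715 ≡ 12
Product: 1 × 12 = 12 ≡ 12 (mod 19)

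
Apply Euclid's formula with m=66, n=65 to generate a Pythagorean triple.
(131, 8580, 8581)

Euclid's formula: a = m² - n², b = 2mn, c = m² + n²
m = 66, n = 65
a = 66² - 65² = 4356 - 4225 = 131
b = 2 × 66 × 65 = 8580
c = 66² + 65² = 4356 + 4225 = 8581
Verification: 131² + 8580² = 17161 + 73616400 = 73633561 = 8581² ✓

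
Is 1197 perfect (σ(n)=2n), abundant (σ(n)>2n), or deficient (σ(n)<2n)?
deficient

Proper divisors of 1197: sum = 1 + 3 + 7 + 9 + 19 + 21 + 57 + 63 + 133 + 171 + 399 = 883
Since 883 < 1197, 1197 is deficient.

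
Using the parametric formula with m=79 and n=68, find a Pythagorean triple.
(1617, 10744, 10865)

Euclid's formula: a = m² - n², b = 2mn, c = m² + n²
m = 79, n = 68
a = 79² - 68² = 6241 - 4624 = 1617
b = 2 × 79 × 68 = 10744
c = 79² + 68² = 6241 + 4624 = 10865
Verification: 1617² + 10744² = 2614689 + 115433536 = 118048225 = 10865² ✓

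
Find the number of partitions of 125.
3163127352

p(n) counts ways to write n as a sum of positive integers (order ignored).
Euler's pentagonal recurrence: p(k) = p(k-1) + p(k-2) - p(k-5) - p(k-7) + p(k-12) + p(k-15) - ... (offsets j(3j∓1)/2, signs ++--, p(0)=1, p(<0)=0).
DP table for k = 0..124: p(0)=1, p(1)=1, p(2)=2, p(3)=3, p(4)=5, p(5)=7, p(6)=11, p(7)=15, p(8)=22, p(9)=30, p(10)=42, p(11)=56, p(12)=77, p(13)=101, p(14)=135, p(15)=176, p(16)=231, p(17)=297, p(18)=385, p(19)=490, p(20)=627, p(21)=792, p(22)=1002, p(23)=1255, p(24)=1575, p(25)=1958, p(26)=2436, p(27)=3010, p(28)=3718, p(29)=4565, p(30)=5604, p(31)=6842, p(32)=8349, p(33)=10143, p(34)=12310, p(35)=14883, p(36)=17977, p(37)=21637, p(38)=26015, p(39)=31185, p(40)=37338, p(41)=44583, p(42)=53174, p(43)=63261, p(44)=75175, p(45)=89134, p(46)=105558, p(47)=124754, p(48)=147273, p(49)=173525, p(50)=204226, p(51)=239943, p(52)=281589, p(53)=329931, p(54)=386155, p(55)=451276, p(56)=526823, p(57)=614154, p(58)=715220, p(59)=831820, p(60)=966467, p(61)=1121505, p(62)=1300156, p(63)=1505499, p(64)=1741630, p(65)=2012558, p(66)=2323520, p(67)=2679689, p(68)=3087735, p(69)=3554345, p(70)=4087968, p(71)=4697205, p(72)=5392783, p(73)=6185689, p(74)=7089500, p(75)=8118264, p(76)=9289091, p(77)=10619863, p(78)=12132164, p(79)=13848650, p(80)=15796476, p(81)=18004327, p(82)=20506255, p(83)=23338469, p(84)=26543660, p(85)=30167357, p(86)=34262962, p(87)=38887673, p(88)=44108109, p(89)=49995925, p(90)=56634173, p(91)=64112359, p(92)=72533807, p(93)=82010177, p(94)=92669720, p(95)=104651419, p(96)=118114304, p(97)=133230930, p(98)=150198136, p(99)=169229875, p(100)=190569292, p(101)=214481126, p(102)=241265379, p(103)=271248950, p(104)=304801365, p(105)=342325709, p(106)=384276336, p(107)=431149389, p(108)=483502844, p(109)=541946240, p(110)=607163746, p(111)=679903203, p(112)=761002156, p(113)=851376628, p(114)=952050665, p(115)=1064144451, p(116)=1188908248, p(117)=1327710076, p(118)=1482074143, p(119)=1653668665, p(120)=1844349560, p(121)=2056148051, p(122)=2291320912, p(123)=2552338241, p(124)=2841940500.
Final step: p(125) = p(124) + p(123) - p(120) - p(118) + p(113) + p(110) - p(103) - p(99) + p(90) + p(85) - p(74) - p(68) + p(55) + p(48) - p(33) - p(25) + p(8)
= 2841940500 + 2552338241 - 1844349560 - 1482074143 + 851376628 + 607163746 - 271248950 - 169229875 + 56634173 + 30167357 - 7089500 - 3087735 + 451276 + 147273 - 10143 - 1958 + 22
= 3163127352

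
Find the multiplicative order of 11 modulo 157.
39

157 is prime, so ord(11) divides φ(157) = 156.
Divisors of 156: 1, 2, 3, 4, 6, 12, 13, 26, 39, 52, 78, 156.
Repeated squaring: 11^1 ≡ 11, 11^2 ≡ 121, 11^4 ≡ 40, 11^8 ≡ 30, 11^16 ≡ 115, 11^32 ≡ 37, 11^64 ≡ 113, 11^128 ≡ 52 (mod 157).
Test 11^d mod 157 for each divisor d in increasing order:
11^1 ≡ 11
11^2 ≡ 121
11^3 = 11^2·11^1 ≡ 75
11^4 ≡ 40
11^6 = 11^4·11^2 ≡ 130
11^12 = 11^8·11^4 ≡ 101
11^13 = 11^8·11^4·11^1 ≡ 12
11^26 = 11^16·11^8·11^2 ≡ 144
11^39 = 11^32·11^4·11^2·11^1 ≡ 1  ← first divisor giving 1
The order is 39.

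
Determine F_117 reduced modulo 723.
239

Matrix identity: Q^n = [[F_(n+1), F_n], [F_n, F_(n-1)]] with Q = [[1,1],[1,0]].
n = 117 = 1110101₂. Square-and-multiply, entries mod 723:
Q^1 = [[1,1],[1,0]]
Q^3 = (Q^1)²·Q = [[3,2],[2,1]]
Q^7 = (Q^3)²·Q = [[21,13],[13,8]]
Q^14 = (Q^7)² = [[610,377],[377,233]]
Q^29 = (Q^14)²·Q = [[590,176],[176,414]]
Q^58 = (Q^29)² = [[224,292],[292,655]]
Q^117 = (Q^58)²·Q = [[242,239],[239,3]]
F_117 mod 723 = Q^117[0][1] = 239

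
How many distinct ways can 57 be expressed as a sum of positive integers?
614154

p(n) counts ways to write n as a sum of positive integers (order ignored).
Euler's pentagonal recurrence: p(k) = p(k-1) + p(k-2) - p(k-5) - p(k-7) + p(k-12) + p(k-15) - ... (offsets j(3j∓1)/2, signs ++--, p(0)=1, p(<0)=0).
DP table for k = 0..56: p(0)=1, p(1)=1, p(2)=2, p(3)=3, p(4)=5, p(5)=7, p(6)=11, p(7)=15, p(8)=22, p(9)=30, p(10)=42, p(11)=56, p(12)=77, p(13)=101, p(14)=135, p(15)=176, p(16)=231, p(17)=297, p(18)=385, p(19)=490, p(20)=627, p(21)=792, p(22)=1002, p(23)=1255, p(24)=1575, p(25)=1958, p(26)=2436, p(27)=3010, p(28)=3718, p(29)=4565, p(30)=5604, p(31)=6842, p(32)=8349, p(33)=10143, p(34)=12310, p(35)=14883, p(36)=17977, p(37)=21637, p(38)=26015, p(39)=31185, p(40)=37338, p(41)=44583, p(42)=53174, p(43)=63261, p(44)=75175, p(45)=89134, p(46)=105558, p(47)=124754, p(48)=147273, p(49)=173525, p(50)=204226, p(51)=239943, p(52)=281589, p(53)=329931, p(54)=386155, p(55)=451276, p(56)=526823.
Final step: p(57) = p(56) + p(55) - p(52) - p(50) + p(45) + p(42) - p(35) - p(31) + p(22) + p(17) - p(6) - p(0)
= 526823 + 451276 - 281589 - 204226 + 89134 + 53174 - 14883 - 6842 + 1002 + 297 - 11 - 1
= 614154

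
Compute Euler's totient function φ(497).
420

497 = 7 × 71
φ(n) = n × ∏(1 - 1/p) for each prime p dividing n
φ(497) = 497 × (1 - 1/7) × (1 - 1/71) = 420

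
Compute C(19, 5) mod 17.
0

Using Lucas' theorem:
Write n=19 and k=5 in base 17:
n in base 17: [1, 2]
k in base 17: [0, 5]
C(19,5) mod 17 = ∏ C(n_i, k_i) mod 17
Digit binomials (mod 17): C(1,0) = 1; C(2,5) = 0 (k_i > n_i)
Product: 1 × 0 = 0 ≡ 0 (mod 17)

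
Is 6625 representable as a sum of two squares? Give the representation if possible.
8² + 81² (a=8, b=81)

Factorization: 6625 = 5^3 × 53
By Fermat: n is sum of two squares iff every prime p ≡ 3 (mod 4) appears to even power.
All primes ≡ 3 (mod 4) appear to even power.
Search a = 0, 1, 2, … for 6625 - a² a perfect square: first hit at a = 8: 6625 - 64 = 6561 = 81².
6625 = 8² + 81² = 64 + 6561 ✓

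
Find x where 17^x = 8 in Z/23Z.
4

Baby-step giant-step with step n = ⌈√23⌉ = 5.
Baby steps 17^j mod 23 (j:value) for j=0..4: 0:1, 1:17, 2:13, 3:14, 4:8.
h = 8 is already in the table at j=4, so x = 4.
Check: 17^4 ≡ 8 (mod 23).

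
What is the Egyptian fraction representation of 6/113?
1/19 + 1/2147

Greedy algorithm:
6/113: ceiling(113/6) = 19, use 1/19
1/2147: ceiling(2147/1) = 2147, use 1/2147
Result: 6/113 = 1/19 + 1/2147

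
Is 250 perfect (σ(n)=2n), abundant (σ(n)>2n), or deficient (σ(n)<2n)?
deficient

Proper divisors of 250: sum = 1 + 2 + 5 + 10 + 25 + 50 + 125 = 218
Since 218 < 250, 250 is deficient.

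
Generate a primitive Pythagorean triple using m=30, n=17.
(611, 1020, 1189)

Euclid's formula: a = m² - n², b = 2mn, c = m² + n²
m = 30, n = 17
a = 30² - 17² = 900 - 289 = 611
b = 2 × 30 × 17 = 1020
c = 30² + 17² = 900 + 289 = 1189
Verification: 611² + 1020² = 373321 + 1040400 = 1413721 = 1189² ✓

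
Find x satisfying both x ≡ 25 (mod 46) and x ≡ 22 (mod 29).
1037

Using Chinese Remainder Theorem:
M = 46 × 29 = 1334
M1 = 29, M2 = 46
y1 = 29^(-1) mod 46 = 27
y2 = 46^(-1) mod 29 = 12
x = (25×29×27 + 22×46×12) mod 1334 = 1037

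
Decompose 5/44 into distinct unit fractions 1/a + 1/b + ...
1/9 + 1/396

Greedy algorithm:
5/44: ceiling(44/5) = 9, use 1/9
1/396: ceiling(396/1) = 396, use 1/396
Result: 5/44 = 1/9 + 1/396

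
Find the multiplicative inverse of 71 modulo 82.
67

gcd(71, 82) = 1, so the inverse exists.
Extended Euclidean algorithm on (82, 71):
82 = 1 × 71 + 11  ⟹  11 = (1)·82 + (-1)·71
71 = 6 × 11 + 5  ⟹  5 = (-6)·82 + (7)·71
11 = 2 × 5 + 1  ⟹  1 = (13)·82 + (-15)·71
So (-15)·71 ≡ 1 (mod 82), i.e. 71^(-1) ≡ -15 ≡ 67 (mod 82).
Check: 71 × 67 = 4757 ≡ 1 (mod 82)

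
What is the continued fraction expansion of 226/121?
[1; 1, 6, 1, 1, 3, 2]

Euclidean algorithm steps:
226 = 1 × 121 + 105
121 = 1 × 105 + 16
105 = 6 × 16 + 9
16 = 1 × 9 + 7
9 = 1 × 7 + 2
7 = 3 × 2 + 1
2 = 2 × 1 + 0
Continued fraction: [1; 1, 6, 1, 1, 3, 2]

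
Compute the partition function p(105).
342325709

p(n) counts ways to write n as a sum of positive integers (order ignored).
Euler's pentagonal recurrence: p(k) = p(k-1) + p(k-2) - p(k-5) - p(k-7) + p(k-12) + p(k-15) - ... (offsets j(3j∓1)/2, signs ++--, p(0)=1, p(<0)=0).
DP table for k = 0..104: p(0)=1, p(1)=1, p(2)=2, p(3)=3, p(4)=5, p(5)=7, p(6)=11, p(7)=15, p(8)=22, p(9)=30, p(10)=42, p(11)=56, p(12)=77, p(13)=101, p(14)=135, p(15)=176, p(16)=231, p(17)=297, p(18)=385, p(19)=490, p(20)=627, p(21)=792, p(22)=1002, p(23)=1255, p(24)=1575, p(25)=1958, p(26)=2436, p(27)=3010, p(28)=3718, p(29)=4565, p(30)=5604, p(31)=6842, p(32)=8349, p(33)=10143, p(34)=12310, p(35)=14883, p(36)=17977, p(37)=21637, p(38)=26015, p(39)=31185, p(40)=37338, p(41)=44583, p(42)=53174, p(43)=63261, p(44)=75175, p(45)=89134, p(46)=105558, p(47)=124754, p(48)=147273, p(49)=173525, p(50)=204226, p(51)=239943, p(52)=281589, p(53)=329931, p(54)=386155, p(55)=451276, p(56)=526823, p(57)=614154, p(58)=715220, p(59)=831820, p(60)=966467, p(61)=1121505, p(62)=1300156, p(63)=1505499, p(64)=1741630, p(65)=2012558, p(66)=2323520, p(67)=2679689, p(68)=3087735, p(69)=3554345, p(70)=4087968, p(71)=4697205, p(72)=5392783, p(73)=6185689, p(74)=7089500, p(75)=8118264, p(76)=9289091, p(77)=10619863, p(78)=12132164, p(79)=13848650, p(80)=15796476, p(81)=18004327, p(82)=20506255, p(83)=23338469, p(84)=26543660, p(85)=30167357, p(86)=34262962, p(87)=38887673, p(88)=44108109, p(89)=49995925, p(90)=56634173, p(91)=64112359, p(92)=72533807, p(93)=82010177, p(94)=92669720, p(95)=104651419, p(96)=118114304, p(97)=133230930, p(98)=150198136, p(99)=169229875, p(100)=190569292, p(101)=214481126, p(102)=241265379, p(103)=271248950, p(104)=304801365.
Final step: p(105) = p(104) + p(103) - p(100) - p(98) + p(93) + p(90) - p(83) - p(79) + p(70) + p(65) - p(54) - p(48) + p(35) + p(28) - p(13) - p(5)
= 304801365 + 271248950 - 190569292 - 150198136 + 82010177 + 56634173 - 23338469 - 13848650 + 4087968 + 2012558 - 386155 - 147273 + 14883 + 3718 - 101 - 7
= 342325709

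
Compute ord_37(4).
18

37 is prime, so ord(4) divides φ(37) = 36.
Divisors of 36: 1, 2, 3, 4, 6, 9, 12, 18, 36.
Repeated squaring: 4^1 ≡ 4, 4^2 ≡ 16, 4^4 ≡ 34, 4^8 ≡ 9, 4^16 ≡ 7, 4^32 ≡ 12 (mod 37).
Test 4^d mod 37 for each divisor d in increasing order:
4^1 ≡ 4
4^2 ≡ 16
4^3 = 4^2·4^1 ≡ 27
4^4 ≡ 34
4^6 = 4^4·4^2 ≡ 26
4^9 = 4^8·4^1 ≡ 36
4^12 = 4^8·4^4 ≡ 10
4^18 = 4^16·4^2 ≡ 1  ← first divisor giving 1
The order is 18.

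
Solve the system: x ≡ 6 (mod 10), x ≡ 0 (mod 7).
56

Using Chinese Remainder Theorem:
M = 10 × 7 = 70
M1 = 7, M2 = 10
y1 = 7^(-1) mod 10 = 3
y2 = 10^(-1) mod 7 = 5
x = (6×7×3 + 0×10×5) mod 70 = 56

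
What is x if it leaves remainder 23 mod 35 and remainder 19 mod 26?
513

Using Chinese Remainder Theorem:
M = 35 × 26 = 910
M1 = 26, M2 = 35
y1 = 26^(-1) mod 35 = 31
y2 = 35^(-1) mod 26 = 3
x = (23×26×31 + 19×35×3) mod 910 = 513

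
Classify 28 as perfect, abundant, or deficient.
perfect

Proper divisors of 28: sum = 1 + 2 + 4 + 7 + 14 = 28
Since 28 = 28, 28 is perfect.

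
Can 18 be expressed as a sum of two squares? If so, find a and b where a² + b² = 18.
3² + 3² (a=3, b=3)

Factorization: 18 = 2 × 3^2
By Fermat: n is sum of two squares iff every prime p ≡ 3 (mod 4) appears to even power.
All primes ≡ 3 (mod 4) appear to even power.
Search a = 0, 1, 2, … for 18 - a² a perfect square: first hit at a = 3: 18 - 9 = 9 = 3².
18 = 3² + 3² = 9 + 9 ✓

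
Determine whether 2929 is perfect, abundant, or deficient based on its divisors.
deficient

Proper divisors of 2929: sum = 1 + 29 + 101 = 131
Since 131 < 2929, 2929 is deficient.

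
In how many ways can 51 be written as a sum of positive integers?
239943

p(n) counts ways to write n as a sum of positive integers (order ignored).
Euler's pentagonal recurrence: p(k) = p(k-1) + p(k-2) - p(k-5) - p(k-7) + p(k-12) + p(k-15) - ... (offsets j(3j∓1)/2, signs ++--, p(0)=1, p(<0)=0).
DP table for k = 0..50: p(0)=1, p(1)=1, p(2)=2, p(3)=3, p(4)=5, p(5)=7, p(6)=11, p(7)=15, p(8)=22, p(9)=30, p(10)=42, p(11)=56, p(12)=77, p(13)=101, p(14)=135, p(15)=176, p(16)=231, p(17)=297, p(18)=385, p(19)=490, p(20)=627, p(21)=792, p(22)=1002, p(23)=1255, p(24)=1575, p(25)=1958, p(26)=2436, p(27)=3010, p(28)=3718, p(29)=4565, p(30)=5604, p(31)=6842, p(32)=8349, p(33)=10143, p(34)=12310, p(35)=14883, p(36)=17977, p(37)=21637, p(38)=26015, p(39)=31185, p(40)=37338, p(41)=44583, p(42)=53174, p(43)=63261, p(44)=75175, p(45)=89134, p(46)=105558, p(47)=124754, p(48)=147273, p(49)=173525, p(50)=204226.
Final step: p(51) = p(50) + p(49) - p(46) - p(44) + p(39) + p(36) - p(29) - p(25) + p(16) + p(11) - p(0)
= 204226 + 173525 - 105558 - 75175 + 31185 + 17977 - 4565 - 1958 + 231 + 56 - 1
= 239943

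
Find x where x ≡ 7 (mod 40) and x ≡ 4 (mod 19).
327

Using Chinese Remainder Theorem:
M = 40 × 19 = 760
M1 = 19, M2 = 40
y1 = 19^(-1) mod 40 = 19
y2 = 40^(-1) mod 19 = 10
x = (7×19×19 + 4×40×10) mod 760 = 327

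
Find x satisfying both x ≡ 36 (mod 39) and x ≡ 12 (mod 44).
1596

Using Chinese Remainder Theorem:
M = 39 × 44 = 1716
M1 = 44, M2 = 39
y1 = 44^(-1) mod 39 = 8
y2 = 39^(-1) mod 44 = 35
x = (36×44×8 + 12×39×35) mod 1716 = 1596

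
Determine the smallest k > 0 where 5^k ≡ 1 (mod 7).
6

7 is prime, so ord(5) divides φ(7) = 6.
Divisors of 6: 1, 2, 3, 6.
Repeated squaring: 5^1 ≡ 5, 5^2 ≡ 4, 5^4 ≡ 2 (mod 7).
Test 5^d mod 7 for each divisor d in increasing order:
5^1 ≡ 5
5^2 ≡ 4
5^3 = 5^2·5^1 ≡ 6
5^6 = 5^4·5^2 ≡ 1  ← first divisor giving 1
The order is 6.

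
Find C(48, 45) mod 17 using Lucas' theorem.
7

Using Lucas' theorem:
Write n=48 and k=45 in base 17:
n in base 17: [2, 14]
k in base 17: [2, 11]
C(48,45) mod 17 = ∏ C(n_i, k_i) mod 17
Digit binomials (mod 17): C(2,2) = 1; C(14,11) = 364 ≡ 7
Product: 1 × 7 = 7 ≡ 7 (mod 17)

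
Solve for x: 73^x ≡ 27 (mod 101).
87

Baby-step giant-step with step n = ⌈√101⌉ = 11.
Baby steps 73^j mod 101 (j:value) for j=0..10: 0:1, 1:73, 2:77, 3:66, 4:71, 5:32, 6:13, 7:40, 8:92, 9:50, 10:14.
Giant-step multiplier: 73^(-11) ≡ 73^(100-11) = 73^89 ≡ 59 (mod 101).
Giant steps γ_i = 27·59^i mod 101: γ_0=27, γ_1=78, γ_2=57, γ_3=30, γ_4=53, γ_5=97, γ_6=67, γ_7=14 (in table at j=10).
x = i·n + j = 7·11 + 10 = 87.
Check: 73^87 ≡ 27 (mod 101).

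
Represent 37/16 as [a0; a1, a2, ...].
[2; 3, 5]

Euclidean algorithm steps:
37 = 2 × 16 + 5
16 = 3 × 5 + 1
5 = 5 × 1 + 0
Continued fraction: [2; 3, 5]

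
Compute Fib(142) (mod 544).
543

Matrix identity: Q^n = [[F_(n+1), F_n], [F_n, F_(n-1)]] with Q = [[1,1],[1,0]].
n = 142 = 10001110₂. Square-and-multiply, entries mod 544:
Q^1 = [[1,1],[1,0]]
Q^2 = (Q^1)² = [[2,1],[1,1]]
Q^4 = (Q^2)² = [[5,3],[3,2]]
Q^8 = (Q^4)² = [[34,21],[21,13]]
Q^17 = (Q^8)²·Q = [[408,509],[509,443]]
Q^35 = (Q^17)²·Q = [[272,137],[137,135]]
Q^71 = (Q^35)²·Q = [[0,273],[273,271]]
Q^142 = (Q^71)² = [[1,543],[543,2]]
F_142 mod 544 = Q^142[0][1] = 543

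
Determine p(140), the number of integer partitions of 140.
15065878135

p(n) counts ways to write n as a sum of positive integers (order ignored).
Euler's pentagonal recurrence: p(k) = p(k-1) + p(k-2) - p(k-5) - p(k-7) + p(k-12) + p(k-15) - ... (offsets j(3j∓1)/2, signs ++--, p(0)=1, p(<0)=0).
DP table for k = 0..139: p(0)=1, p(1)=1, p(2)=2, p(3)=3, p(4)=5, p(5)=7, p(6)=11, p(7)=15, p(8)=22, p(9)=30, p(10)=42, p(11)=56, p(12)=77, p(13)=101, p(14)=135, p(15)=176, p(16)=231, p(17)=297, p(18)=385, p(19)=490, p(20)=627, p(21)=792, p(22)=1002, p(23)=1255, p(24)=1575, p(25)=1958, p(26)=2436, p(27)=3010, p(28)=3718, p(29)=4565, p(30)=5604, p(31)=6842, p(32)=8349, p(33)=10143, p(34)=12310, p(35)=14883, p(36)=17977, p(37)=21637, p(38)=26015, p(39)=31185, p(40)=37338, p(41)=44583, p(42)=53174, p(43)=63261, p(44)=75175, p(45)=89134, p(46)=105558, p(47)=124754, p(48)=147273, p(49)=173525, p(50)=204226, p(51)=239943, p(52)=281589, p(53)=329931, p(54)=386155, p(55)=451276, p(56)=526823, p(57)=614154, p(58)=715220, p(59)=831820, p(60)=966467, p(61)=1121505, p(62)=1300156, p(63)=1505499, p(64)=1741630, p(65)=2012558, p(66)=2323520, p(67)=2679689, p(68)=3087735, p(69)=3554345, p(70)=4087968, p(71)=4697205, p(72)=5392783, p(73)=6185689, p(74)=7089500, p(75)=8118264, p(76)=9289091, p(77)=10619863, p(78)=12132164, p(79)=13848650, p(80)=15796476, p(81)=18004327, p(82)=20506255, p(83)=23338469, p(84)=26543660, p(85)=30167357, p(86)=34262962, p(87)=38887673, p(88)=44108109, p(89)=49995925, p(90)=56634173, p(91)=64112359, p(92)=72533807, p(93)=82010177, p(94)=92669720, p(95)=104651419, p(96)=118114304, p(97)=133230930, p(98)=150198136, p(99)=169229875, p(100)=190569292, p(101)=214481126, p(102)=241265379, p(103)=271248950, p(104)=304801365, p(105)=342325709, p(106)=384276336, p(107)=431149389, p(108)=483502844, p(109)=541946240, p(110)=607163746, p(111)=679903203, p(112)=761002156, p(113)=851376628, p(114)=952050665, p(115)=1064144451, p(116)=1188908248, p(117)=1327710076, p(118)=1482074143, p(119)=1653668665, p(120)=1844349560, p(121)=2056148051, p(122)=2291320912, p(123)=2552338241, p(124)=2841940500, p(125)=3163127352, p(126)=3519222692, p(127)=3913864295, p(128)=4351078600, p(129)=4835271870, p(130)=5371315400, p(131)=5964539504, p(132)=6620830889, p(133)=7346629512, p(134)=8149040695, p(135)=9035836076, p(136)=10015581680, p(137)=11097645016, p(138)=12292341831, p(139)=13610949895.
Final step: p(140) = p(139) + p(138) - p(135) - p(133) + p(128) + p(125) - p(118) - p(114) + p(105) + p(100) - p(89) - p(83) + p(70) + p(63) - p(48) - p(40) + p(23) + p(14)
= 13610949895 + 12292341831 - 9035836076 - 7346629512 + 4351078600 + 3163127352 - 1482074143 - 952050665 + 342325709 + 190569292 - 49995925 - 23338469 + 4087968 + 1505499 - 147273 - 37338 + 1255 + 135
= 15065878135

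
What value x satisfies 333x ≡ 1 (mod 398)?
349

gcd(333, 398) = 1, so the inverse exists.
Extended Euclidean algorithm on (398, 333):
398 = 1 × 333 + 65  ⟹  65 = (1)·398 + (-1)·333
333 = 5 × 65 + 8  ⟹  8 = (-5)·398 + (6)·333
65 = 8 × 8 + 1  ⟹  1 = (41)·398 + (-49)·333
So (-49)·333 ≡ 1 (mod 398), i.e. 333^(-1) ≡ -49 ≡ 349 (mod 398).
Check: 333 × 349 = 116217 ≡ 1 (mod 398)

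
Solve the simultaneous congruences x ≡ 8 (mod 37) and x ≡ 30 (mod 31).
526

Using Chinese Remainder Theorem:
M = 37 × 31 = 1147
M1 = 31, M2 = 37
y1 = 31^(-1) mod 37 = 6
y2 = 37^(-1) mod 31 = 26
x = (8×31×6 + 30×37×26) mod 1147 = 526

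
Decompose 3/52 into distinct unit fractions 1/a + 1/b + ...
1/18 + 1/468

Greedy algorithm:
3/52: ceiling(52/3) = 18, use 1/18
1/468: ceiling(468/1) = 468, use 1/468
Result: 3/52 = 1/18 + 1/468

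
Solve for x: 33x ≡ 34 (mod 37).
x ≡ 10 (mod 37)

gcd(33, 37) = 1, which divides 34, so solutions exist.
Find 33^(-1) mod 37 by the extended Euclidean algorithm:
37 = 1 × 33 + 4  ⟹  4 = (1)·37 + (-1)·33
33 = 8 × 4 + 1  ⟹  1 = (-8)·37 + (9)·33
So (9)·33 ≡ 1 (mod 37), i.e. 33^(-1) ≡ 9 (mod 37).
x ≡ 9 × 34 = 306 ≡ 10 (mod 37).
Check: 33 × 10 = 330 ≡ 34 (mod 37).
Unique solution: x ≡ 10 (mod 37)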